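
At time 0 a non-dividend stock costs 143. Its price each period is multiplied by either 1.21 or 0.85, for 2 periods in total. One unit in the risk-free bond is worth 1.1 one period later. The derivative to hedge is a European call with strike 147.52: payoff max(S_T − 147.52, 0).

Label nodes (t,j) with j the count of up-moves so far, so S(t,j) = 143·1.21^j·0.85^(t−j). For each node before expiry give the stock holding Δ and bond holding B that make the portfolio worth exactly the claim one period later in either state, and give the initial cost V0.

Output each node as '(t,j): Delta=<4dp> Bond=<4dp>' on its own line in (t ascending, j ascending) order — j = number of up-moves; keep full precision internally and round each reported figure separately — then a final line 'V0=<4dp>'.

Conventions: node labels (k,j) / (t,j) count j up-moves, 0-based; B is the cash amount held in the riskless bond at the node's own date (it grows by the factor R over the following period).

Since d<R<u, set p* = (R−d)/(u−d) = 0.6944; price each node as the discounted p*-expectation of its children.
Terminal payoffs: V(2,0)=0.0000, V(2,1)=0.0000, V(2,2)=61.8463
(1,0): S=121.5500. Δ = (V_up−V_dn)/(S_up−S_dn) = (0.0000−0.0000)/(147.0755−103.3175) = 0.0000. V = [p*·0.0000 + (1−p*)·0.0000]/1.1 = 0.0000. B = V − Δ·S = 0.0000.
(1,1): S=173.0300. Δ = (V_up−V_dn)/(S_up−S_dn) = (61.8463−0.0000)/(209.3663−147.0755) = 0.9929. V = [p*·61.8463 + (1−p*)·0.0000]/1.1 = 39.0444. B = V − Δ·S = -132.7509.
(0,0): S=143.0000. Δ = (V_up−V_dn)/(S_up−S_dn) = (39.0444−0.0000)/(173.0300−121.5500) = 0.7584. V = [p*·39.0444 + (1−p*)·0.0000]/1.1 = 24.6492. B = V − Δ·S = -83.8074.
As a check, the time-0 holding Δ(0,0)·S0 + B(0,0) comes to 24.6492 — exactly V0.

(0,0): Delta=0.7584 Bond=-83.8074
(1,0): Delta=0.0000 Bond=0.0000
(1,1): Delta=0.9929 Bond=-132.7509
V0=24.6492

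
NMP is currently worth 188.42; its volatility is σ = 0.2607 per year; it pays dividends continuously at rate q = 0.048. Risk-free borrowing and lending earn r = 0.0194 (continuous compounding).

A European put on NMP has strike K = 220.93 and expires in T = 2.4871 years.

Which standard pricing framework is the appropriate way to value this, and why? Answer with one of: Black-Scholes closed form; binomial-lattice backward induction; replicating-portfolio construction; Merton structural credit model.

framework: Black-Scholes closed form

Key observation: the instrument is a plain European put (strike 220.93) on a lognormal asset; the exact continuous-time formula applies directly.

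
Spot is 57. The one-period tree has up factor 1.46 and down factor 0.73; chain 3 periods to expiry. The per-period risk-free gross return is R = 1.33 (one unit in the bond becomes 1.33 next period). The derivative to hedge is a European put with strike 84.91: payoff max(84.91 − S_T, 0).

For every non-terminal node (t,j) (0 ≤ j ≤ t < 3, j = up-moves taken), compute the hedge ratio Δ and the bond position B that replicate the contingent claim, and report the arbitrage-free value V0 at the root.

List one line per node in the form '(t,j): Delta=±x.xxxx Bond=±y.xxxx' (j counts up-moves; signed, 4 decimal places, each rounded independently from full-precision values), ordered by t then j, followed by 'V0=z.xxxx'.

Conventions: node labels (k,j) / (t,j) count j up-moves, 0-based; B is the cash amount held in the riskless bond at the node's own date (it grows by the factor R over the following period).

(0,0): Delta=-0.1709 Bond=11.2388
(1,0): Delta=-0.9230 Bond=46.2425
(1,1): Delta=-0.0894 Bond=8.1671
(2,0): Delta=-1.0000 Bond=63.8421
(2,1): Delta=-0.9146 Bond=60.9956
(2,2): Delta=0.0000 Bond=0.0000
V0=1.4988

Arbitrage-free pricing uses the up-move probability p* = (R−d)/(u−d) = 0.8219, discounting each step at R = 1.33.
Payoffs at expiry: V(3,0)=62.7360, V(3,1)=40.5621, V(3,2)=0.0000, V(3,3)=0.0000
Node (2,0) S=30.3753: V=(p*·40.5621+(1−p*)·62.7360)/1.33=33.4668; Δ=(40.5621−62.7360)/(44.3479−22.1740)=-1.0000; B=V−Δ·S=63.8421
Node (2,1) S=60.7506: V=(p*·0.0000+(1−p*)·40.5621)/1.33=5.4311; Δ=(0.0000−40.5621)/(88.6959−44.3479)=-0.9146; B=V−Δ·S=60.9956
Node (2,2) S=121.5012: V=(p*·0.0000+(1−p*)·0.0000)/1.33=0.0000; Δ=(0.0000−0.0000)/(177.3918−88.6959)=0.0000; B=V−Δ·S=0.0000
Node (1,0) S=41.6100: V=(p*·5.4311+(1−p*)·33.4668)/1.33=7.8374; Δ=(5.4311−33.4668)/(60.7506−30.3753)=-0.9230; B=V−Δ·S=46.2425
Node (1,1) S=83.2200: V=(p*·0.0000+(1−p*)·5.4311)/1.33=0.7272; Δ=(0.0000−5.4311)/(121.5012−60.7506)=-0.0894; B=V−Δ·S=8.1671
Node (0,0) S=57.0000: V=(p*·0.7272+(1−p*)·7.8374)/1.33=1.4988; Δ=(0.7272−7.8374)/(83.2200−41.6100)=-0.1709; B=V−Δ·S=11.2388
Check: Δ(0,0)·S0 + B(0,0) = 1.4988 = V0.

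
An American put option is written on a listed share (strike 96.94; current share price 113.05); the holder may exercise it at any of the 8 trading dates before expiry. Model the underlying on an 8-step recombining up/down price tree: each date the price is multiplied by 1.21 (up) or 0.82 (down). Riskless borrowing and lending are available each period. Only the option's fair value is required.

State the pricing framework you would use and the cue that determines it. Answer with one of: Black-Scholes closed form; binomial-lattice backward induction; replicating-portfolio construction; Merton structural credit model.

framework: binomial-lattice backward induction

Key observation: the defining feature is the embedded early-exercise option across 8 discrete dates on the spot-113.05 tree; pricing the strike-96.94 put means working backward with an exercise test at every node.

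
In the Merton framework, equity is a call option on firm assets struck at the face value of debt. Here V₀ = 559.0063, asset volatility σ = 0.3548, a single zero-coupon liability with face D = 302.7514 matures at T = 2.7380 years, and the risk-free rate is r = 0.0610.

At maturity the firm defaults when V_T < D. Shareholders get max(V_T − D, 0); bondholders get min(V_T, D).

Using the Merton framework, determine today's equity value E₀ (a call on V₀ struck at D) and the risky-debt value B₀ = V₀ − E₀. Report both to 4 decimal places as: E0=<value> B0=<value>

Equity is a call on the firm's assets struck at D = 302.7514:
d₁ = [ln(V₀/D) + (r + σ²/2)T] / (σ√T)
   = [ln(559.0063/302.7514) + (0.0610 + 0.5·0.3548²)·2.7380] / (0.3548·√2.7380)
   = [0.613249 + 0.339352] / 0.587084 = 1.622596
d₂ = d₁ − σ√T = 1.622596 − 0.587084 = 1.035512
N(d₁) = 0.947662,  N(d₂) = 0.849785,  e^(−rT) = 0.846184
E₀ = V₀·N(d₁) − D·e^(−rT)·N(d₂)
   = 559.0063·0.947662 − 302.7514·0.846184·0.849785 = 312.048175
B₀ = V₀ − E₀ = 559.0063 − 312.048175 = 246.958125

E0=312.0482 B0=246.9581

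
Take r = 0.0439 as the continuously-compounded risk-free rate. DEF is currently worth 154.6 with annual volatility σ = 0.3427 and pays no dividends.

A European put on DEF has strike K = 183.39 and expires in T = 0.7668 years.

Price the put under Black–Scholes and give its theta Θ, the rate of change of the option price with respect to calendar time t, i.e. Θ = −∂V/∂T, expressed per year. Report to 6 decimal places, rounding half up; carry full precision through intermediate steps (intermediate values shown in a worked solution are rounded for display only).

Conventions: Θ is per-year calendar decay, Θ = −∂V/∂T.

price = 33.165762
Θ = -5.846325

σ√T = 0.3427·√0.7668 = 0.300093
d₁ = (ln(S/K) + (r+σ²/2)T) / (σ√T) = (ln(154.6/183.39) + (0.0439+0.3427²/2)·0.7668) / 0.300093 = (-0.170774 + 0.078690) / 0.300093 = -0.306851
d₂ = d₁ − σ√T = -0.306851 − 0.300093 = -0.606943
e^{−rT} = 0.966898
N(−d₁) = 0.620522,  N(−d₂) = 0.728056
Put price V = K·e^{−rT}·N(−d₂) − S·N(−d₁) = 129.098390 − 95.932627 = 33.165762
φ(d₁) = (1/√(2π))·e^{−d₁²/2} = 0.380596
Θ = −S·φ(d₁)·σ/(2√T) + r·K·e^{−rT}·N(−d₂) = −11.513745 + 5.667419 = -5.846325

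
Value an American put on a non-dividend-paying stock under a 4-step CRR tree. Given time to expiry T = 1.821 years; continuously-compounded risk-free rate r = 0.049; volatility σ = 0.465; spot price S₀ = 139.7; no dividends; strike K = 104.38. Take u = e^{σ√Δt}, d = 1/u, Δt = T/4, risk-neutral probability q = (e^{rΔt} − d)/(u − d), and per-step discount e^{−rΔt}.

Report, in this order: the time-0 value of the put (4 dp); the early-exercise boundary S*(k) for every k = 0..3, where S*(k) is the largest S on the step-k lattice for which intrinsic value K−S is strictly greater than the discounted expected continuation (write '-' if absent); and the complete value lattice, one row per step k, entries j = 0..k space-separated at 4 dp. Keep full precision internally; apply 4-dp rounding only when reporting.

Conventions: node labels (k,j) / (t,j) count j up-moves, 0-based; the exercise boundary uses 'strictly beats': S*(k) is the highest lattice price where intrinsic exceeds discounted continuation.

Δt=0.45525, u=1.36854, d=0.73070, q=0.45757, disc=e^(-rΔt)=0.97794
k=4 terminal: V=max(K-S,0) → 64.5542 29.7901 0.0000 0.0000 0.0000
k=3: j=0 S=54.5032 intr=49.8768 cont=47.5741 V=49.8768[EX]; j=1 S=102.0795 intr=2.3005 cont=15.8026 V=15.8026[hold]; j=2 S=191.1853 intr=0.0000 cont=0.0000 V=0.0000[hold]; j=3 S=358.0722 intr=0.0000 cont=0.0000 V=0.0000[hold]  S*(3)=54.5032
k=2: j=0 S=74.5899 intr=29.7901 cont=33.5292 V=33.5292[hold]; j=1 S=139.7000 intr=0.0000 cont=8.3828 V=8.3828[hold]; j=2 S=261.6451 intr=0.0000 cont=0.0000 V=0.0000[hold]  S*(2)=-
k=1: j=0 S=102.0795 intr=2.3005 cont=21.5372 V=21.5372[hold]; j=1 S=191.1853 intr=0.0000 cont=4.4468 V=4.4468[hold]  S*(1)=-
k=0: j=0 S=139.7000 intr=0.0000 cont=13.4146 V=13.4146[hold]  S*(0)=-

price = 13.4146
boundary = - - - 54.5032
tree:
13.4146
21.5372 4.4468
33.5292 8.3828 0.0000
49.8768 15.8026 0.0000 0.0000
64.5542 29.7901 0.0000 0.0000 0.0000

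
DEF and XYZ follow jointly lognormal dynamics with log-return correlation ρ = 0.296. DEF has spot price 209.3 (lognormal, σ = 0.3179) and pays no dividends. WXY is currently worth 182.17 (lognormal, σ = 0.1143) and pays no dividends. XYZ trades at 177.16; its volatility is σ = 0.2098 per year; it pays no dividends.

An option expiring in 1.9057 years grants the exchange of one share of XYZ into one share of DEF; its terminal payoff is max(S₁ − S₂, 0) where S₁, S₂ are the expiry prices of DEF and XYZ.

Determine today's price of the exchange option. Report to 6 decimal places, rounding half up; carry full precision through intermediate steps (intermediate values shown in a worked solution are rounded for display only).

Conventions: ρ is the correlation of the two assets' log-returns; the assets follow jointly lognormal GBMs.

exchange price = 52.658303

σ_eff = √(σ₁² + σ₂² − 2ρσ₁σ₂) = √(0.3179² + 0.2098² − 2·0.296·0.3179·0.2098) = 0.324950
d₁ = (ln(S₁/S₂) + (q₂ − q₁ + σ_eff²/2)T) / (σ_eff√T) = (ln(209.3/177.16) + (0.0 − 0.0 + 0.052796)·1.9057) / 0.448585 = 0.595940
d₂ = d₁ − σ_eff√T = 0.595940 − 0.448585 = 0.147355
N(d₁) = 0.724392,  N(d₂) = 0.558574
V = S₁·e^{−q₁T}·N(d₁) − S₂·e^{−q₂T}·N(d₂) = 151.615305 − 98.957002 = 52.658303
Key observation: no risk-free rate is needed — with the second asset as numeraire the exchange option is a call on the ratio S₁/S₂, and r cancels out of the value.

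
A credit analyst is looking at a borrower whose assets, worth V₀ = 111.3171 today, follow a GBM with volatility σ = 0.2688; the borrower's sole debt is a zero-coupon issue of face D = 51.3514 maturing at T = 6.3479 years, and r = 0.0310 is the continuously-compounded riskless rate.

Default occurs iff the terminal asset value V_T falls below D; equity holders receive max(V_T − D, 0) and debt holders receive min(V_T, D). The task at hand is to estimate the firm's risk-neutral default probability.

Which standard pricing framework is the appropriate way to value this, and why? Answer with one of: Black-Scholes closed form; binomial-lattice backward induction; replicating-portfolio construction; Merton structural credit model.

Key observation: with the firm-asset dynamics (V₀ = 111.3171) and a single zero-coupon liability of face 51.3514 given, debt value, spread, and default probability all derive from the option view of the balance sheet.

framework: Merton structural credit model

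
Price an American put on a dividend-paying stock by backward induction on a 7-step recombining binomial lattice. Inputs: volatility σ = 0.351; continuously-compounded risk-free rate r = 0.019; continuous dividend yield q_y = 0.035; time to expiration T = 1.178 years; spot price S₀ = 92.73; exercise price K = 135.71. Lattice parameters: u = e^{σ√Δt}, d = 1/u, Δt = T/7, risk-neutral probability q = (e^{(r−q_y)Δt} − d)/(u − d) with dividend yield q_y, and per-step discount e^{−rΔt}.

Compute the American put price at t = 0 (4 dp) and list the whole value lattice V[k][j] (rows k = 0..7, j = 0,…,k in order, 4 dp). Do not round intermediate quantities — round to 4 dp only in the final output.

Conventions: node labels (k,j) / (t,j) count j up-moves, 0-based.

price = 46.9163
tree:
46.9163
56.6673 35.5555
66.3847 45.4156 23.9839
75.5069 55.9150 33.1471 13.1664
83.5803 66.1985 43.9793 20.3931 4.5946
90.5711 75.5069 55.5042 30.4710 8.4537 0.0000
96.6244 83.5803 66.1831 43.0913 15.5543 0.0000 0.0000
101.8659 90.5711 75.5069 55.4154 28.6187 0.0000 0.0000 0.0000

params: Δt=0.16829 u=1.15487 d=0.86590 q=0.45476 e^(-rΔt)=0.99681
t_7 payoffs: 101.8659 90.5711 75.5069 55.4154 28.6187 0.0000 0.0000 0.0000
k=6: node(6,0) S=39.0856 payoff=96.6244 vs cont=96.4207 → 96.6244 [stop]  node(6,1) S=52.1297 payoff=83.5803 vs cont=83.4532 → 83.5803 [stop]  node(6,2) S=69.5269 payoff=66.1831 vs cont=66.1582 → 66.1831 [stop]  node(6,3) S=92.7300 payoff=42.9800 vs cont=43.0913 → 43.0913 [wait]  node(6,4) S=123.6767 payoff=12.0333 vs cont=15.5543 → 15.5543 [wait]  node(6,5) S=164.9512 payoff=0.0000 vs cont=0.0000 → 0.0000 [wait]  node(6,6) S=220.0003 payoff=0.0000 vs cont=0.0000 → 0.0000 [wait]
k=5: node(5,0) S=45.1389 payoff=90.5711 vs cont=90.4029 → 90.5711 [stop]  node(5,1) S=60.2031 payoff=75.5069 vs cont=75.4272 → 75.5069 [stop]  node(5,2) S=80.2946 payoff=55.4154 vs cont=55.5042 → 55.5042 [wait]  node(5,3) S=107.0913 payoff=28.6187 vs cont=30.4710 → 30.4710 [wait]  node(5,4) S=142.8308 payoff=0.0000 vs cont=8.4537 → 8.4537 [wait]  node(5,5) S=190.4976 payoff=0.0000 vs cont=0.0000 → 0.0000 [wait]
k=4: node(4,0) S=52.1297 payoff=83.5803 vs cont=83.4532 → 83.5803 [stop]  node(4,1) S=69.5269 payoff=66.1831 vs cont=66.1985 → 66.1985 [wait]  node(4,2) S=92.7300 payoff=42.9800 vs cont=43.9793 → 43.9793 [wait]  node(4,3) S=123.6767 payoff=12.0333 vs cont=20.3931 → 20.3931 [wait]  node(4,4) S=164.9512 payoff=0.0000 vs cont=4.5946 → 4.5946 [wait]
k=3: node(3,0) S=60.2031 payoff=75.5069 vs cont=75.4342 → 75.5069 [stop]  node(3,1) S=80.2946 payoff=55.4154 vs cont=55.9150 → 55.9150 [wait]  node(3,2) S=107.0913 payoff=28.6187 vs cont=33.1471 → 33.1471 [wait]  node(3,3) S=142.8308 payoff=0.0000 vs cont=13.1664 → 13.1664 [wait]
k=2: node(2,0) S=69.5269 payoff=66.1831 vs cont=66.3847 → 66.3847 [wait]  node(2,1) S=92.7300 payoff=42.9800 vs cont=45.4156 → 45.4156 [wait]  node(2,2) S=123.6767 payoff=12.0333 vs cont=23.9839 → 23.9839 [wait]
k=1: node(1,0) S=80.2946 payoff=55.4154 vs cont=56.6673 → 56.6673 [wait]  node(1,1) S=107.0913 payoff=28.6187 vs cont=35.5555 → 35.5555 [wait]
k=0: node(0,0) S=92.7300 payoff=42.9800 vs cont=46.9163 → 46.9163 [wait]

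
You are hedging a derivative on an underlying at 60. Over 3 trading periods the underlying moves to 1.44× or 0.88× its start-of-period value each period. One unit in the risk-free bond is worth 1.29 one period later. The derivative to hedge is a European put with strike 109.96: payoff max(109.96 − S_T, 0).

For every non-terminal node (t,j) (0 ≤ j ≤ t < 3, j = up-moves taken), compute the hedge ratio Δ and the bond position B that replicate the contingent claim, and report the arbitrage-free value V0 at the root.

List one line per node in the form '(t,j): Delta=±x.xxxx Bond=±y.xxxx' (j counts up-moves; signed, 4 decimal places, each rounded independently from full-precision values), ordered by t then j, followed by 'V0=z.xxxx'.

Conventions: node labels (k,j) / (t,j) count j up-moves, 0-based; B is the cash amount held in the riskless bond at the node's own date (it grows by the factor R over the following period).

(0,0): Delta=-0.3366 Bond=24.0701
(1,0): Delta=-1.0000 Bond=66.0778
(1,1): Delta=-0.1883 Bond=18.2356
(2,0): Delta=-1.0000 Bond=85.2403
(2,1): Delta=-1.0000 Bond=85.2403
(2,2): Delta=-0.0068 Bond=0.9447
V0=3.8739

Arbitrage-free pricing uses the up-move probability p* = (R−d)/(u−d) = 0.7321, discounting each step at R = 1.29.
Expiry values: V(3,0)=69.0717, V(3,1)=43.0518, V(3,2)=0.4739, V(3,3)=0.0000
  t=2,j=0: stock 46.4640 → up 66.9082 (V=43.0518), down 40.8883 (V=69.0717). Price 38.7763; hedge Δ=-1.0000, bond B=85.2403.
  t=2,j=1: stock 76.0320 → up 109.4861 (V=0.4739), down 66.9082 (V=43.0518). Price 9.2083; hedge Δ=-1.0000, bond B=85.2403.
  t=2,j=2: stock 124.4160 → up 179.1590 (V=0.0000), down 109.4861 (V=0.4739). Price 0.0984; hedge Δ=-0.0068, bond B=0.9447.
  t=1,j=0: stock 52.8000 → up 76.0320 (V=9.2083), down 46.4640 (V=38.7763). Price 13.2778; hedge Δ=-1.0000, bond B=66.0778.
  t=1,j=1: stock 86.4000 → up 124.4160 (V=0.0984), down 76.0320 (V=9.2083). Price 1.9679; hedge Δ=-0.1883, bond B=18.2356.
  t=0,j=0: stock 60.0000 → up 86.4000 (V=1.9679), down 52.8000 (V=13.2778). Price 3.8739; hedge Δ=-0.3366, bond B=24.0701.
As a check, the time-0 holding Δ(0,0)·S0 + B(0,0) comes to 3.8739 — exactly V0.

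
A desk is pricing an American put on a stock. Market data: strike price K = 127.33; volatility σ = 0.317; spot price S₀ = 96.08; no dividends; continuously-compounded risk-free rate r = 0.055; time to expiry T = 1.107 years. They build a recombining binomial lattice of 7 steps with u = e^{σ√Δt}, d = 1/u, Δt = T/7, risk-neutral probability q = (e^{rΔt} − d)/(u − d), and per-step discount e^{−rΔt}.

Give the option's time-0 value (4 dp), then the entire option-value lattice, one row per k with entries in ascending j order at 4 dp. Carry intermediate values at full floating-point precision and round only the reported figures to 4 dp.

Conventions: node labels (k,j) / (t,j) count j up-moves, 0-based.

price = 32.2713
tree:
32.2713
42.6297 22.6003
52.6616 31.6679 14.0363
61.5053 42.6297 21.3903 7.0161
69.3016 52.6616 31.2500 12.0229 2.1926
76.1744 61.5053 42.6297 19.9003 4.4509 0.0000
82.2333 69.3016 52.6616 31.2500 9.0352 0.0000 0.0000
87.5745 76.1744 61.5053 42.6297 18.3414 0.0000 0.0000 0.0000

Δt=0.15814, u=1.13435, d=0.88156, q=0.50308, disc=e^(-rΔt)=0.99134
k=7 terminal: V=max(K-S,0) → 87.5745 76.1744 61.5053 42.6297 18.3414 0.0000 0.0000 0.0000
k=6: j=0 S=45.0967 intr=82.2333 cont=81.1306 V=82.2333[EX]; j=1 S=58.0284 intr=69.3016 cont=68.1989 V=69.3016[EX]; j=2 S=74.6684 intr=52.6616 cont=51.5589 V=52.6616[EX]; j=3 S=96.0800 intr=31.2500 cont=30.1473 V=31.2500[EX]; j=4 S=123.6315 intr=3.6985 cont=9.0352 V=9.0352[hold]; j=5 S=159.0835 intr=0.0000 cont=0.0000 V=0.0000[hold]; j=6 S=204.7015 intr=0.0000 cont=0.0000 V=0.0000[hold]
k=5: j=0 S=51.1556 intr=76.1744 cont=75.0717 V=76.1744[EX]; j=1 S=65.8247 intr=61.5053 cont=60.4026 V=61.5053[EX]; j=2 S=84.7003 intr=42.6297 cont=41.5270 V=42.6297[EX]; j=3 S=108.9886 intr=18.3414 cont=19.9003 V=19.9003[hold]; j=4 S=140.2417 intr=0.0000 cont=4.4509 V=4.4509[hold]; j=5 S=180.4567 intr=0.0000 cont=0.0000 V=0.0000[hold]
k=4: j=0 S=58.0284 intr=69.3016 cont=68.1989 V=69.3016[EX]; j=1 S=74.6684 intr=52.6616 cont=51.5589 V=52.6616[EX]; j=2 S=96.0800 intr=31.2500 cont=30.9247 V=31.2500[EX]; j=3 S=123.6315 intr=3.6985 cont=12.0229 V=12.0229[hold]; j=4 S=159.0835 intr=0.0000 cont=2.1926 V=2.1926[hold]
k=3: j=0 S=65.8247 intr=61.5053 cont=60.4026 V=61.5053[EX]; j=1 S=84.7003 intr=42.6297 cont=41.5270 V=42.6297[EX]; j=2 S=108.9886 intr=18.3414 cont=21.3903 V=21.3903[hold]; j=3 S=140.2417 intr=0.0000 cont=7.0161 V=7.0161[hold]
k=2: j=0 S=74.6684 intr=52.6616 cont=51.5589 V=52.6616[EX]; j=1 S=96.0800 intr=31.2500 cont=31.6679 V=31.6679[hold]; j=2 S=123.6315 intr=3.6985 cont=14.0363 V=14.0363[hold]
k=1: j=0 S=84.7003 intr=42.6297 cont=41.7354 V=42.6297[EX]; j=1 S=108.9886 intr=18.3414 cont=22.6003 V=22.6003[hold]
k=0: j=0 S=96.0800 intr=31.2500 cont=32.2713 V=32.2713[hold]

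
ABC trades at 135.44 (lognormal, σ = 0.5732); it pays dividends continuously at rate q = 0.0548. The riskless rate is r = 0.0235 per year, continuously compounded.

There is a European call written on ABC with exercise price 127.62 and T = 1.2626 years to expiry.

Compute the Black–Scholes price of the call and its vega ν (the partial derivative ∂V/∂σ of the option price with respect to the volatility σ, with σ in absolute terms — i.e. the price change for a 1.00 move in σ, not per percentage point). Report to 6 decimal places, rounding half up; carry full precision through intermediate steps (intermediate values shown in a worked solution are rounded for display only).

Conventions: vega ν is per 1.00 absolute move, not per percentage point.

σ√T = 0.5732·√1.2626 = 0.644079
d₁ = (ln(S/K) + (r−q+σ²/2)T) / (σ√T) = (ln(135.44/127.62) + (0.0235−0.0548+0.5732²/2)·1.2626) / 0.644079 = (0.059472 + 0.167899) / 0.644079 = 0.353017
d₂ = d₁ − σ√T = 0.353017 − 0.644079 = -0.291061
e^{−rT} = 0.970765
e^{−qT} = 0.933149
N(d₁) = 0.637962,  N(d₂) = 0.385502
Call price V = S·e^{−qT}·N(d₁) − K·e^{−rT}·N(d₂) = 80.629307 − 47.759476 = 32.869831
φ(d₁) = (1/√(2π))·e^{−d₁²/2} = 0.374843
ν = S·e^{−qT}·φ(d₁)·√T = 53.232846

price = 32.869831
ν = 53.232846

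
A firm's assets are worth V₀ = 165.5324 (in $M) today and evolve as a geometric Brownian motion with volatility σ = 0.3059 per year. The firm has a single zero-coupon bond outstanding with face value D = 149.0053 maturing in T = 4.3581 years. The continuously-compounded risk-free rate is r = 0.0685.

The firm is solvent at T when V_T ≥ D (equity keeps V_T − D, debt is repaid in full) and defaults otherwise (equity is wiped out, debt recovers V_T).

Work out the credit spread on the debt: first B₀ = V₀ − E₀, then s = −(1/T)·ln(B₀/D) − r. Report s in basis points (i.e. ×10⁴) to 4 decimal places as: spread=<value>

Work the structural quantities from V₀ = 165.5324 against face 149.0053:
d₁ = [ln(V₀/D) + (r + σ²/2)T] / (σ√T)
   = [ln(165.5324/149.0053) + (0.0685 + 0.5·0.3059²)·4.3581] / (0.3059·√4.3581)
   = [0.105185 + 0.502434] / 0.638599 = 0.951488
d₂ = d₁ − σ√T = 0.951488 − 0.638599 = 0.312889
N(d₁) = 0.829322,  N(d₂) = 0.622818,  e^(−rT) = 0.741908
E₀ = V₀·N(d₁) − D·e^(−rT)·N(d₂)
   = 165.5324·0.829322 − 149.0053·0.741908·0.622818 = 68.428211
B₀ = V₀ − E₀ = 165.5324 − 68.428211 = 97.104189
spread = −(1/T)·ln(B₀/D) − r = −(1/4.3581)·ln(97.104189/149.0053) − 0.0685 = 0.02975322
in basis points: 0.02975322 × 10⁴ = 297.5322 bp

spread=297.5322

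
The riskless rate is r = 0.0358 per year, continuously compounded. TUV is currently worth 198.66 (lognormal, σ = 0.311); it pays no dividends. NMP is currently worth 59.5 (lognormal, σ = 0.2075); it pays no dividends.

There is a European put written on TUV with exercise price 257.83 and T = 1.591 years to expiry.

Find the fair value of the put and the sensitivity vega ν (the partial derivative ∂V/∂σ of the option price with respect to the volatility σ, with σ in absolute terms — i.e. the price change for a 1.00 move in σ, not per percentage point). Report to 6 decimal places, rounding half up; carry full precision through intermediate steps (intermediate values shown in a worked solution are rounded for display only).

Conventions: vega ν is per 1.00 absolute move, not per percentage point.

σ√T = 0.311·√1.591 = 0.392279
d₁ = (ln(S/K) + (r+σ²/2)T) / (σ√T) = (ln(198.66/257.83) + (0.0358+0.311²/2)·1.591) / 0.392279 = (-0.260706 + 0.133899) / 0.392279 = -0.323255
d₂ = d₁ − σ√T = -0.323255 − 0.392279 = -0.715534
e^{−rT} = 0.944634
N(−d₁) = 0.626749,  N(−d₂) = 0.762861
Put price V = K·e^{−rT}·N(−d₂) − S·N(−d₁) = 185.798476 − 124.509945 = 61.288532
φ(d₁) = (1/√(2π))·e^{−d₁²/2} = 0.378634
ν = S·φ(d₁)·√T = 94.877896

price = 61.288532
ν = 94.877896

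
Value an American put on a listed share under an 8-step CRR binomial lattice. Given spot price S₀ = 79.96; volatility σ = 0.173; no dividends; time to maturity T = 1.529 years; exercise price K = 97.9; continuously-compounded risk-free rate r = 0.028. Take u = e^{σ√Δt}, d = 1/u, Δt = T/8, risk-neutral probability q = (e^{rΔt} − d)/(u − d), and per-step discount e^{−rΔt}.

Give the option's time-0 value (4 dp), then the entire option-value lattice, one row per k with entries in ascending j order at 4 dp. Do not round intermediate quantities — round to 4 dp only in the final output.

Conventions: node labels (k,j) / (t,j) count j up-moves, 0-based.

price = 18.1231
tree:
18.1231
23.7645 13.0312
29.1647 17.9400 8.5722
34.1716 23.7645 12.6410 4.8530
38.8137 29.1647 17.9400 7.8127 2.1332
43.1177 34.1716 23.7645 12.1270 3.8559 0.5429
47.1082 38.8137 29.1647 17.9400 6.8123 1.1290 0.0000
50.8080 43.1177 34.1716 23.7645 11.6579 2.3478 0.0000 0.0000
54.2383 47.1082 38.8137 29.1647 17.9400 4.8823 0.0000 0.0000 0.0000

params: Δt=0.19112 u=1.07857 d=0.92716 q=0.51654 e^(-rΔt)=0.99466
t_8 payoffs: 54.2383 47.1082 38.8137 29.1647 17.9400 4.8823 0.0000 0.0000 0.0000
k=7: node(7,0) S=47.0920 payoff=50.8080 vs cont=50.2855 → 50.8080 [stop]  node(7,1) S=54.7823 payoff=43.1177 vs cont=42.5952 → 43.1177 [stop]  node(7,2) S=63.7284 payoff=34.1716 vs cont=33.6490 → 34.1716 [stop]  node(7,3) S=74.1355 payoff=23.7645 vs cont=23.2420 → 23.7645 [stop]  node(7,4) S=86.2421 payoff=11.6579 vs cont=11.1354 → 11.6579 [stop]  node(7,5) S=100.3257 payoff=0.0000 vs cont=2.3478 → 2.3478 [wait]  node(7,6) S=116.7093 payoff=0.0000 vs cont=0.0000 → 0.0000 [wait]  node(7,7) S=135.7683 payoff=0.0000 vs cont=0.0000 → 0.0000 [wait]
k=6: node(6,0) S=50.7918 payoff=47.1082 vs cont=46.5857 → 47.1082 [stop]  node(6,1) S=59.0863 payoff=38.8137 vs cont=38.2912 → 38.8137 [stop]  node(6,2) S=68.7353 payoff=29.1647 vs cont=28.6422 → 29.1647 [stop]  node(6,3) S=79.9600 payoff=17.9400 vs cont=17.4175 → 17.9400 [stop]  node(6,4) S=93.0177 payoff=4.8823 vs cont=6.8123 → 6.8123 [wait]  node(6,5) S=108.2079 payoff=0.0000 vs cont=1.1290 → 1.1290 [wait]  node(6,6) S=125.8786 payoff=0.0000 vs cont=0.0000 → 0.0000 [wait]
k=5: node(5,0) S=54.7823 payoff=43.1177 vs cont=42.5952 → 43.1177 [stop]  node(5,1) S=63.7284 payoff=34.1716 vs cont=33.6490 → 34.1716 [stop]  node(5,2) S=74.1355 payoff=23.7645 vs cont=23.2420 → 23.7645 [stop]  node(5,3) S=86.2421 payoff=11.6579 vs cont=12.1270 → 12.1270 [wait]  node(5,4) S=100.3257 payoff=0.0000 vs cont=3.8559 → 3.8559 [wait]  node(5,5) S=116.7093 payoff=0.0000 vs cont=0.5429 → 0.5429 [wait]
k=4: node(4,0) S=59.0863 payoff=38.8137 vs cont=38.2912 → 38.8137 [stop]  node(4,1) S=68.7353 payoff=29.1647 vs cont=28.6422 → 29.1647 [stop]  node(4,2) S=79.9600 payoff=17.9400 vs cont=17.6585 → 17.9400 [stop]  node(4,3) S=93.0177 payoff=4.8823 vs cont=7.8127 → 7.8127 [wait]  node(4,4) S=108.2079 payoff=0.0000 vs cont=2.1332 → 2.1332 [wait]
k=3: node(3,0) S=63.7284 payoff=34.1716 vs cont=33.6490 → 34.1716 [stop]  node(3,1) S=74.1355 payoff=23.7645 vs cont=23.2420 → 23.7645 [stop]  node(3,2) S=86.2421 payoff=11.6579 vs cont=12.6410 → 12.6410 [wait]  node(3,3) S=100.3257 payoff=0.0000 vs cont=4.8530 → 4.8530 [wait]
k=2: node(2,0) S=68.7353 payoff=29.1647 vs cont=28.6422 → 29.1647 [stop]  node(2,1) S=79.9600 payoff=17.9400 vs cont=17.9226 → 17.9400 [stop]  node(2,2) S=93.0177 payoff=4.8823 vs cont=8.5722 → 8.5722 [wait]
k=1: node(1,0) S=74.1355 payoff=23.7645 vs cont=23.2420 → 23.7645 [stop]  node(1,1) S=86.2421 payoff=11.6579 vs cont=13.0312 → 13.0312 [wait]
k=0: node(0,0) S=79.9600 payoff=17.9400 vs cont=18.1231 → 18.1231 [wait]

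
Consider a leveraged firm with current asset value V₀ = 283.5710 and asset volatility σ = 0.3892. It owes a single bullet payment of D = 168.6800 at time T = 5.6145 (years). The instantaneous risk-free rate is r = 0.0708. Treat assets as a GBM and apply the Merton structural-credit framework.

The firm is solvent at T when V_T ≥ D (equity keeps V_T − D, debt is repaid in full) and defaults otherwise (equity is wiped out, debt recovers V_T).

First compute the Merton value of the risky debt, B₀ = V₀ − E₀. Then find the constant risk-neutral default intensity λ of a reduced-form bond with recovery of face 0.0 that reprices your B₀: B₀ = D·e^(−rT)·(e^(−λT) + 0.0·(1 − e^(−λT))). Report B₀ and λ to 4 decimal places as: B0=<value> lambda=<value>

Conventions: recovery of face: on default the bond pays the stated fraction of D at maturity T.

B0=100.3301 lambda=0.0217

With assets at 283.5710 and a single debt payment of 168.6800 at 5.6145 years:
d₁ = [ln(V₀/D) + (r + σ²/2)T] / (σ√T)
   = [ln(283.5710/168.6800) + (0.0708 + 0.5·0.3892²)·5.6145] / (0.3892·√5.6145)
   = [0.519459 + 0.822739] / 0.922207 = 1.455420
d₂ = d₁ − σ√T = 1.455420 − 0.922207 = 0.533213
N(d₁) = 0.927224,  N(d₂) = 0.703057,  e^(−rT) = 0.671994
E₀ = V₀·N(d₁) − D·e^(−rT)·N(d₂)
   = 283.5710·0.927224 − 168.6800·0.671994·0.703057 = 183.240875
B₀ = V₀ − E₀ = 283.5710 − 183.240875 = 100.330125
e^(−λT) = (B₀·e^(rT)/D − 0)/(1 − 0) = (100.3301·1.488110/168.6800 − 0)/1 = 0.88512086
λ = −ln(0.88512086)/5.6145 = 0.021735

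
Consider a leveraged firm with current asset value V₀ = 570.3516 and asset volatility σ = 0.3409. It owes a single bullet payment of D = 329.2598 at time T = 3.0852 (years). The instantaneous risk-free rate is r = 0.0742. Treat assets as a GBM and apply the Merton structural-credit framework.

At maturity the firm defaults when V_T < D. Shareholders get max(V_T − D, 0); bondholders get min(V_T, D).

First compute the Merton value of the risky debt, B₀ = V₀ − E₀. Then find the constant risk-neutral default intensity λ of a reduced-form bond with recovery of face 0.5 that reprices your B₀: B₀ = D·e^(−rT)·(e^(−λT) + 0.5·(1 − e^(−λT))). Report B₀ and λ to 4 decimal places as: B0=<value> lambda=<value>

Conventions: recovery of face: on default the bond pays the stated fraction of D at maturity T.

Equity is a call on the firm's assets struck at D = 329.2598:
d₁ = [ln(V₀/D) + (r + σ²/2)T] / (σ√T)
   = [ln(570.3516/329.2598) + (0.0742 + 0.5·0.3409²)·3.0852] / (0.3409·√3.0852)
   = [0.549406 + 0.408192] / 0.598782 = 1.599243
d₂ = d₁ − σ√T = 1.599243 − 0.598782 = 1.000461
N(d₁) = 0.945117,  N(d₂) = 0.841456,  e^(−rT) = 0.795391
E₀ = V₀·N(d₁) − D·e^(−rT)·N(d₂)
   = 570.3516·0.945117 − 329.2598·0.795391·0.841456 = 318.679674
B₀ = V₀ − E₀ = 570.3516 − 318.679674 = 251.671926
e^(−λT) = (B₀·e^(rT)/D − 0.5)/(1 − 0.5) = (251.6719·1.257244/329.2598 − 0.5)/0.5 = 0.92196514
λ = −ln(0.92196514)/3.0852 = 0.026335

B0=251.6719 lambda=0.0263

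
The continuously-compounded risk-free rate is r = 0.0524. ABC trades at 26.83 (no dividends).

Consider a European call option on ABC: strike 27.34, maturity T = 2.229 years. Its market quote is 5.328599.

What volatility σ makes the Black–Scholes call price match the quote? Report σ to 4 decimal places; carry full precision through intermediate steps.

At σ = 0.2612 the Black–Scholes value reproduces the quote:
σ√T = 0.2612·√2.229 = 0.389967
d₁ = (ln(S/K) + (r+σ²/2)T) / (σ√T) = (ln(26.83/27.34) + (0.0524+0.2612²/2)·2.229) / 0.389967 = (-0.018830 + 0.192837) / 0.389967 = 0.446208
d₂ = d₁ − σ√T = 0.446208 − 0.389967 = 0.056241
e^{−rT} = 0.889763
N(d₁) = 0.672277,  N(d₂) = 0.522425
V = S·N(d₁) − K·e^{−rT}·N(d₂) = 18.037182 − 12.708583 = 5.328599 (equal to the quote); since ∂V/∂σ > 0 for all σ, the implied volatility is unique

sigma = 0.2612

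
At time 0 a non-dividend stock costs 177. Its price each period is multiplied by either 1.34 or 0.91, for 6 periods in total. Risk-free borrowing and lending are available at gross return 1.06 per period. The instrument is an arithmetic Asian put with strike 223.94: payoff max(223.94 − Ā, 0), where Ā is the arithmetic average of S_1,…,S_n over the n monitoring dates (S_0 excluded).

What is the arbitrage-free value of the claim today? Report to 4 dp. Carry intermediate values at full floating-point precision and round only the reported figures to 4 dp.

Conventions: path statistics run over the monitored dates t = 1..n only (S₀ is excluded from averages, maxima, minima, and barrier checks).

price = 21.9535

With p* = (R−d)/(u−d) = 0.3488, sum probability × payoff across the paths and divide by R^6.
Enumerate all 2^6 = 64 price paths (U = up ×1.34, D = down ×0.91); each path with k up-moves has probability p*^k·(1−p*)^(6−k).
DDDDDD: Ā=128.8950, payoff=95.0450, prob=0.076232
UDDDDD: Ā=189.8014, payoff=34.1386, prob=0.040839
DUDDDD: Ā=177.1164, payoff=46.8236, prob=0.040839
UUDDDD: Ā=260.8088, payoff=0.0000, prob=0.021878
DDUDDD: Ā=165.5731, payoff=58.3669, prob=0.040839
UDUDDD: Ā=243.8109, payoff=0.0000, prob=0.021878
DUUDDD: Ā=231.1259, payoff=0.0000, prob=0.021878
UUUDDD: Ā=340.3392, payoff=0.0000, prob=0.011720
DDDUDD: Ā=155.0686, payoff=68.8714, prob=0.040839
UDDUDD: Ā=228.3428, payoff=0.0000, prob=0.021878
DUDUDD: Ā=215.6578, payoff=8.2822, prob=0.021878
UUDUDD: Ā=317.5621, payoff=0.0000, prob=0.011720
DDUUDD: Ā=204.1145, payoff=19.8255, prob=0.021878
UDUUDD: Ā=300.5642, payoff=0.0000, prob=0.011720
DUUUDD: Ā=287.8792, payoff=0.0000, prob=0.011720
UUUUDD: Ā=423.9100, payoff=0.0000, prob=0.006279
DDDDUD: Ā=145.5096, payoff=78.4304, prob=0.040839
UDDDUD: Ā=214.2669, payoff=9.6731, prob=0.021878
DUDDUD: Ā=201.5819, payoff=22.3581, prob=0.021878
UUDDUD: Ā=296.8348, payoff=0.0000, prob=0.011720
DDUDUD: Ā=190.0385, payoff=33.9015, prob=0.021878
UDUDUD: Ā=279.8369, payoff=0.0000, prob=0.011720
DUUDUD: Ā=267.1519, payoff=0.0000, prob=0.011720
UUUDUD: Ā=393.3885, payoff=0.0000, prob=0.006279
DDDUUD: Ā=179.5341, payoff=44.4059, prob=0.021878
UDDUUD: Ā=264.3688, payoff=0.0000, prob=0.011720
DUDUUD: Ā=251.6838, payoff=0.0000, prob=0.011720
UUDUUD: Ā=370.6114, payoff=0.0000, prob=0.006279
DDUUUD: Ā=240.1405, payoff=0.0000, prob=0.011720
UDUUUD: Ā=353.6135, payoff=0.0000, prob=0.006279
DUUUUD: Ā=340.9285, payoff=0.0000, prob=0.006279
UUUUUD: Ā=502.0265, payoff=0.0000, prob=0.003364
DDDDDU: Ā=136.8108, payoff=87.1292, prob=0.040839
UDDDDU: Ā=201.4577, payoff=22.4823, prob=0.021878
DUDDDU: Ā=188.7727, payoff=35.1673, prob=0.021878
UUDDDU: Ā=277.9730, payoff=0.0000, prob=0.011720
DDUDDU: Ā=177.2294, payoff=46.7106, prob=0.021878
UDUDDU: Ā=260.9751, payoff=0.0000, prob=0.011720
DUUDDU: Ā=248.2901, payoff=0.0000, prob=0.011720
UUUDDU: Ā=365.6140, payoff=0.0000, prob=0.006279
DDDUDU: Ā=166.7249, payoff=57.2151, prob=0.021878
UDDUDU: Ā=245.5070, payoff=0.0000, prob=0.011720
DUDUDU: Ā=232.8220, payoff=0.0000, prob=0.011720
UUDUDU: Ā=342.8369, payoff=0.0000, prob=0.006279
DDUUDU: Ā=221.2787, payoff=2.6613, prob=0.011720
UDUUDU: Ā=325.8390, payoff=0.0000, prob=0.006279
DUUUDU: Ā=313.1540, payoff=0.0000, prob=0.006279
UUUUDU: Ā=461.1278, payoff=0.0000, prob=0.003364
DDDDUU: Ā=157.1659, payoff=66.7741, prob=0.021878
UDDDUU: Ā=231.4311, payoff=0.0000, prob=0.011720
DUDDUU: Ā=218.7461, payoff=5.1939, prob=0.011720
UUDDUU: Ā=322.1096, payoff=0.0000, prob=0.006279
DDUDUU: Ā=207.2027, payoff=16.7373, prob=0.011720
UDUDUU: Ā=305.1117, payoff=0.0000, prob=0.006279
DUUDUU: Ā=292.4267, payoff=0.0000, prob=0.006279
UUUDUU: Ā=430.6064, payoff=0.0000, prob=0.003364
DDDUUU: Ā=196.6983, payoff=27.2417, prob=0.011720
UDDUUU: Ā=289.6436, payoff=0.0000, prob=0.006279
DUDUUU: Ā=276.9586, payoff=0.0000, prob=0.006279
UUDUUU: Ā=407.8292, payoff=0.0000, prob=0.003364
DDUUUU: Ā=265.4153, payoff=0.0000, prob=0.006279
UDUUUU: Ā=390.8313, payoff=0.0000, prob=0.003364
DUUUUU: Ā=378.1463, payoff=0.0000, prob=0.003364
UUUUUU: Ā=556.8308, payoff=0.0000, prob=0.001802
Price = Σ prob·payoff / R^6 = 31.141503 / 1.418519 = 21.9535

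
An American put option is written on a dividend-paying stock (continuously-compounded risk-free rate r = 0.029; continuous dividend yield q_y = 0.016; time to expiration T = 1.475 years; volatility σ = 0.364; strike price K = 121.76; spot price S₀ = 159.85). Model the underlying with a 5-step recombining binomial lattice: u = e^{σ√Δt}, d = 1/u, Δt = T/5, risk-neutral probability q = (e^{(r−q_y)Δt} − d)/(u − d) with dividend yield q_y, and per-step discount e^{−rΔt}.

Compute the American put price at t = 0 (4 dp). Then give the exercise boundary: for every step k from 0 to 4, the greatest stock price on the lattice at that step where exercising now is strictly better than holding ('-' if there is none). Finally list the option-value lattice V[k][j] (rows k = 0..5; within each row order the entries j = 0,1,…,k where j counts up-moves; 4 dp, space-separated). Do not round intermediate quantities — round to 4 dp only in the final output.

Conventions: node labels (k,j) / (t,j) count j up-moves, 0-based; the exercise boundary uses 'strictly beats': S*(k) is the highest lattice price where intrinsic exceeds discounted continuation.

price = 9.0375
boundary = - - - - 72.4883
tree:
9.0375
14.5554 2.7387
22.8383 5.1189 0.0000
34.5242 9.5678 0.0000 0.0000
49.2717 17.8832 0.0000 0.0000 0.0000
62.2751 33.4257 0.0000 0.0000 0.0000 0.0000

Δt=0.29500  u=1.21860  d=0.82061  q=0.46039  discount=0.99148
step 5 (expiry): payoffs max(K−S,0) = 62.2751 33.4257 0.0000 0.0000 0.0000 0.0000
step 4: (k=4,j=0): S=72.4883, K−S=49.2717, hold=48.5758 ⇒ V=49.2717 exercise | (k=4,j=1): S=107.6441, K−S=14.1159, hold=17.8832 ⇒ V=17.8832 continue | (k=4,j=2): S=159.8500, K−S=0.0000, hold=0.0000 ⇒ V=0.0000 continue | (k=4,j=3): S=237.3750, K−S=0.0000, hold=0.0000 ⇒ V=0.0000 continue | (k=4,j=4): S=352.4985, K−S=0.0000, hold=0.0000 ⇒ V=0.0000 continue  boundary S*=72.4883
step 3: (k=3,j=0): S=88.3343, K−S=33.4257, hold=34.5242 ⇒ V=34.5242 continue | (k=3,j=1): S=131.1751, K−S=0.0000, hold=9.5678 ⇒ V=9.5678 continue | (k=3,j=2): S=194.7932, K−S=0.0000, hold=0.0000 ⇒ V=0.0000 continue | (k=3,j=3): S=289.2651, K−S=0.0000, hold=0.0000 ⇒ V=0.0000 continue  boundary S*=-
step 2: (k=2,j=0): S=107.6441, K−S=14.1159, hold=22.8383 ⇒ V=22.8383 continue | (k=2,j=1): S=159.8500, K−S=0.0000, hold=5.1189 ⇒ V=5.1189 continue | (k=2,j=2): S=237.3750, K−S=0.0000, hold=0.0000 ⇒ V=0.0000 continue  boundary S*=-
step 1: (k=1,j=0): S=131.1751, K−S=0.0000, hold=14.5554 ⇒ V=14.5554 continue | (k=1,j=1): S=194.7932, K−S=0.0000, hold=2.7387 ⇒ V=2.7387 continue  boundary S*=-
step 0: (k=0,j=0): S=159.8500, K−S=0.0000, hold=9.0375 ⇒ V=9.0375 continue  boundary S*=-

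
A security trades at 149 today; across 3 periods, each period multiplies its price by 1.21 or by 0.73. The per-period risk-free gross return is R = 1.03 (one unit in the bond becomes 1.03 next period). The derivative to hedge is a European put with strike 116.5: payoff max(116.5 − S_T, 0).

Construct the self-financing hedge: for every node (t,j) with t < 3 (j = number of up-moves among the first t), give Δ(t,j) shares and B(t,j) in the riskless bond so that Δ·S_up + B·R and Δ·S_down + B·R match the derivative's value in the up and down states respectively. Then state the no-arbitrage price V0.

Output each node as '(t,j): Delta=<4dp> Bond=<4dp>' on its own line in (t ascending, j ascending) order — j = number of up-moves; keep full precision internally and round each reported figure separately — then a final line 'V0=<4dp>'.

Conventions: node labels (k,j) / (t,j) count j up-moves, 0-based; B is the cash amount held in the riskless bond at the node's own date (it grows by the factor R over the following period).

(0,0): Delta=-0.1968 Bond=37.0779
(1,0): Delta=-0.5031 Bond=71.5101
(1,1): Delta=-0.0859 Bond=18.1983
(2,0): Delta=-1.0000 Bond=113.1068
(2,1): Delta=-0.3233 Bond=49.9846
(2,2): Delta=0.0000 Bond=0.0000
V0=7.7531

Arbitrage-free pricing uses the up-move probability p* = (R−d)/(u−d) = 0.6250, discounting each step at R = 1.03.
At maturity the claim pays: V(3,0)=58.5365, V(3,1)=20.4235, V(3,2)=0.0000, V(3,3)=0.0000
Node (2,0) S=79.4021: V=(p*·20.4235+(1−p*)·58.5365)/1.03=33.7047; Δ=(20.4235−58.5365)/(96.0765−57.9635)=-1.0000; B=V−Δ·S=113.1068
Node (2,1) S=131.6117: V=(p*·0.0000+(1−p*)·20.4235)/1.03=7.4357; Δ=(0.0000−20.4235)/(159.2502−96.0765)=-0.3233; B=V−Δ·S=49.9846
Node (2,2) S=218.1509: V=(p*·0.0000+(1−p*)·0.0000)/1.03=0.0000; Δ=(0.0000−0.0000)/(263.9626−159.2502)=0.0000; B=V−Δ·S=0.0000
Node (1,0) S=108.7700: V=(p*·7.4357+(1−p*)·33.7047)/1.03=16.7831; Δ=(7.4357−33.7047)/(131.6117−79.4021)=-0.5031; B=V−Δ·S=71.5101
Node (1,1) S=180.2900: V=(p*·0.0000+(1−p*)·7.4357)/1.03=2.7072; Δ=(0.0000−7.4357)/(218.1509−131.6117)=-0.0859; B=V−Δ·S=18.1983
Node (0,0) S=149.0000: V=(p*·2.7072+(1−p*)·16.7831)/1.03=7.7531; Δ=(2.7072−16.7831)/(180.2900−108.7700)=-0.1968; B=V−Δ·S=37.0779
As a check, the time-0 holding Δ(0,0)·S0 + B(0,0) comes to 7.7531 — exactly V0.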